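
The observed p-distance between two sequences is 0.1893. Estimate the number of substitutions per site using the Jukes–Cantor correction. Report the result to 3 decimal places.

0.218

d = −(3/4) ln(1 − 4p/3) = −0.75 ln(1 − 0.2524) = −0.75 ln(0.7476)
  = −0.75 × (-0.290887) = 0.218165 substitutions/site.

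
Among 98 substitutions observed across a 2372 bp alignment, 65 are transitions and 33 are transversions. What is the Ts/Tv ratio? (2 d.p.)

R = 65/33 = 1.969696… ≈ 1.97 (to 2 d.p.).

1.97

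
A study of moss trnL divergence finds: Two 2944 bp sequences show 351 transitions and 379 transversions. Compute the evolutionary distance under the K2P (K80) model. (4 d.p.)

0.3032

P = 351/2944 ≈ 0.119226 and Q = 379/2944 ≈ 0.128736.
Under the Kimura two-parameter model, d = −½ ln(1 − 2P − Q) − ¼ ln(1 − 2Q).
1 − 2P − Q = 0.632812, giving −½ ln(0.632812) = 0.228791.
1 − 2Q = 0.742528, giving −¼ ln(0.742528) = 0.074424.
d = 0.228791 + 0.074424 = 0.303215.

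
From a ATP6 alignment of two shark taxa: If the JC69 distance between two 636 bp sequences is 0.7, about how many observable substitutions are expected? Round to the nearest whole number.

Invert JC69: p = (3/4)(1 − e^(−4d/3)) = 0.75 × (1 − e^(-0.933333)) = 0.75 × (1 − 0.393241) = 0.455069.
Expected differing sites = pL ≈ 0.455069 × 636 = 289.423884 ≈ 289.

289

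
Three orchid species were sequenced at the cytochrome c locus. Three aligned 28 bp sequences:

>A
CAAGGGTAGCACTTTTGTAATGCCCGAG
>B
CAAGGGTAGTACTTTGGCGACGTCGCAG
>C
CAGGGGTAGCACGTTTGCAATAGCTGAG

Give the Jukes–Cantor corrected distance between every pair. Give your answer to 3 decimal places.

d(A,B) = 0.360, d(A,C) = 0.252, d(B,C) = 0.485

A–B: 8/28 sites differ → p ≈ 0.285714, d = −0.75 ln(1 − 0.380952) = 0.359679 ≈ 0.360.
A–C: 6/28 sites differ → p ≈ 0.214286, d = −0.75 ln(1 − 0.285715) = 0.252355 ≈ 0.252.
B–C: 10/28 sites differ → p ≈ 0.357143, d = −0.75 ln(1 − 0.476191) = 0.484971 ≈ 0.485.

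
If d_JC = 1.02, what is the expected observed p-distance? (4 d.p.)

0.5575

p = (3/4)(1 − e^(−4d/3)) = 0.75 × (1 − e^(-1.36)) = 0.75 × (1 − 0.256661) = 0.557504.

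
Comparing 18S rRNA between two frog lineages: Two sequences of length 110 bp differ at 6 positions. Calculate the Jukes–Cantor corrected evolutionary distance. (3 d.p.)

p = 6/110 ≈ 0.054545.
d = −(3/4) ln(1 − 4p/3) = −0.75 ln(1 − 0.072727) = −0.75 ln(0.927273)
  = −0.75 × (-0.075507) = 0.056630 substitutions/site.

0.057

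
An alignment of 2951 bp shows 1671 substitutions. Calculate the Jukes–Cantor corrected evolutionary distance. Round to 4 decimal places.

1.0549

p = 1671/2951 ≈ 0.566249.
d = −(3/4) ln(1 − 4p/3) = −0.75 ln(1 − 0.754999) = −0.75 ln(0.245001)
  = −0.75 × (-1.406493) = 1.054870 substitutions/site.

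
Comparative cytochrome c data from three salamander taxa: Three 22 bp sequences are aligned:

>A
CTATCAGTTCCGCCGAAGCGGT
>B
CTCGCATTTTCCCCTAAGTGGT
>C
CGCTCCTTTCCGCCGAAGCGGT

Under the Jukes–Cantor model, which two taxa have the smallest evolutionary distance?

A and C

A–B: 7/22 differ, p = 0.318, d = 0.414.
A–C: 4/22 differ, p = 0.182, d = 0.208.
B–C: 7/22 differ, p = 0.318, d = 0.414.
The smallest distance is between A and C.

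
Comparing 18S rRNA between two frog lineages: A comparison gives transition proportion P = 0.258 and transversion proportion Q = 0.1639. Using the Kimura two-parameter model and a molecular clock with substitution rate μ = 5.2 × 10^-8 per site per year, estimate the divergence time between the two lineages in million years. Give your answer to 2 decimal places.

6.43

Under the Kimura two-parameter model, d = −½ ln(1 − 2P − Q) − ¼ ln(1 − 2Q).
1 − 2P − Q = 0.3201, giving −½ ln(0.3201) = 0.569561.
1 − 2Q = 0.6722, giving −¼ ln(0.6722) = 0.099300.
d = 0.569561 + 0.099300 = 0.668861.
Under a molecular clock d = 2μt, so t = d/(2μ) = 0.668861 / (2 × 5.2 × 10^-8) = 6.43 million years.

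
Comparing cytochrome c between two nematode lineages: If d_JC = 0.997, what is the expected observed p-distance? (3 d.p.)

p = (3/4)(1 − e^(−4d/3)) = 0.75 × (1 − e^(-1.329333)) = 0.75 × (1 − 0.264654) = 0.551510.

0.552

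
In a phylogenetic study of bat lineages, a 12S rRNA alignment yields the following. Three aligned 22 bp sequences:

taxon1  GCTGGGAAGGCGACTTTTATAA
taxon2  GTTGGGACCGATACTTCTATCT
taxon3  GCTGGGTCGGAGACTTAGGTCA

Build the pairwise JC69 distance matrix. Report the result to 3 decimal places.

taxon1–taxon2: 8/22 sites differ → p ≈ 0.363636, d = −0.75 ln(1 − 0.484848) = 0.497470 ≈ 0.497.
taxon1–taxon3: 7/22 sites differ → p ≈ 0.318182, d = −0.75 ln(1 − 0.424243) = 0.414052 ≈ 0.414.
taxon2–taxon3: 8/22 sites differ → p ≈ 0.363636, d = −0.75 ln(1 − 0.484848) = 0.497470 ≈ 0.497.

d(taxon1,taxon2) = 0.497, d(taxon1,taxon3) = 0.414, d(taxon2,taxon3) = 0.497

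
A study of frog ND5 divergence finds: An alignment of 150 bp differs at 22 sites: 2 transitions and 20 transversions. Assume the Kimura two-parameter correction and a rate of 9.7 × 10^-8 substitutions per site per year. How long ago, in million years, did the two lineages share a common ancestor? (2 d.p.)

0.85

P = 2/150 ≈ 0.013333 and Q = 20/150 ≈ 0.133333.
Under the Kimura two-parameter model, d = −½ ln(1 − 2P − Q) − ¼ ln(1 − 2Q).
1 − 2P − Q = 0.840001, giving −½ ln(0.840001) = 0.087176.
1 − 2Q = 0.733334, giving −¼ ln(0.733334) = 0.077539.
d = 0.087176 + 0.077539 = 0.164715.
Under a molecular clock d = 2μt, so t = d/(2μ) = 0.164715 / (2 × 9.7 × 10^-8) = 0.85 million years.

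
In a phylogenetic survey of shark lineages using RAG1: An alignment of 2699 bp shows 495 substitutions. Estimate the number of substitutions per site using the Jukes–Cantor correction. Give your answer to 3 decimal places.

0.210

p = 495/2699 ≈ 0.183401.
d = −(3/4) ln(1 − 4p/3) = −0.75 ln(1 − 0.244535) = −0.75 ln(0.755465)
  = −0.75 × (-0.280422) = 0.210317 substitutions/site.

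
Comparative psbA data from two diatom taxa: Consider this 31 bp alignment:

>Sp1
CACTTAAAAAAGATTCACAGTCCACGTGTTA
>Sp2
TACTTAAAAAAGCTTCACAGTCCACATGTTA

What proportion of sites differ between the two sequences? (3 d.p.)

0.097

The sequences differ at 3 of 31 positions (sites 1, 13, 26).
p = 3/31 = 0.096774… ≈ 0.097 (to 3 d.p.).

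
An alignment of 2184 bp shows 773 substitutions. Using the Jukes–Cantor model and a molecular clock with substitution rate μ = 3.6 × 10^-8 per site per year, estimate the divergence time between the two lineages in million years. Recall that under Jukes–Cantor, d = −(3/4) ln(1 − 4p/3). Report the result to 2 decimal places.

p = 773/2184 ≈ 0.353938.
d = −(3/4) ln(1 − 4p/3) = −0.75 ln(1 − 0.471917) = −0.75 ln(0.528083)
  = −0.75 × (-0.638502) = 0.478877 substitutions/site.
Under a molecular clock d = 2μt, so t = d/(2μ) = 0.478877 / (2 × 3.6 × 10^-8) = 6.65 million years.

6.65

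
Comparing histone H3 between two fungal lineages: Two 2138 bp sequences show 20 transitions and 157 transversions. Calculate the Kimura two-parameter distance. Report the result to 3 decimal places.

P = 20/2138 ≈ 0.009355 and Q = 157/2138 ≈ 0.073433.
Under the Kimura two-parameter model, d = −½ ln(1 − 2P − Q) − ¼ ln(1 − 2Q).
1 − 2P − Q = 0.907857, giving −½ ln(0.907857) = 0.048334.
1 − 2Q = 0.853134, giving −¼ ln(0.853134) = 0.039710.
d = 0.048334 + 0.039710 = 0.088044.

0.088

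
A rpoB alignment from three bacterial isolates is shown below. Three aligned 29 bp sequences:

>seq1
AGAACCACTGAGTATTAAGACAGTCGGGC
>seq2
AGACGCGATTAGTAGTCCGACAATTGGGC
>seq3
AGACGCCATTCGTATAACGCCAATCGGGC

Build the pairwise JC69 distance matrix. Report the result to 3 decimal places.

d(seq1,seq2) = 0.462, d(seq1,seq3) = 0.462, d(seq2,seq3) = 0.291

seq1–seq2: 10/29 sites differ → p ≈ 0.344828, d = −0.75 ln(1 − 0.459771) = 0.461822 ≈ 0.462.
seq1–seq3: 10/29 sites differ → p ≈ 0.344828, d = −0.75 ln(1 − 0.459771) = 0.461822 ≈ 0.462.
seq2–seq3: 7/29 sites differ → p ≈ 0.241379, d = −0.75 ln(1 − 0.321839) = 0.291278 ≈ 0.291.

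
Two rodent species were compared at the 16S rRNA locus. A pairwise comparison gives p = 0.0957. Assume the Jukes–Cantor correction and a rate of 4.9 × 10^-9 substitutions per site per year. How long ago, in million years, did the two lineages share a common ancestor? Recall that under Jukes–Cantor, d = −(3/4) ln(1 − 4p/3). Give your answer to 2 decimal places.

10.45

d = −(3/4) ln(1 − 4p/3) = −0.75 ln(1 − 0.1276) = −0.75 ln(0.8724)
  = −0.75 × (-0.136507) = 0.102380 substitutions/site.
Under a molecular clock d = 2μt, so t = d/(2μ) = 0.102380 / (2 × 4.9 × 10^-9) = 10.45 million years.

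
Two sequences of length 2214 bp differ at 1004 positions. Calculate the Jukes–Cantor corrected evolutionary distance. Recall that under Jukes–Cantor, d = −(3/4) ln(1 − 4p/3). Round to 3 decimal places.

0.696

p = 1004/2214 ≈ 0.453478.
d = −(3/4) ln(1 − 4p/3) = −0.75 ln(1 − 0.604637) = −0.75 ln(0.395363)
  = −0.75 × (-0.927951) = 0.695963 substitutions/site.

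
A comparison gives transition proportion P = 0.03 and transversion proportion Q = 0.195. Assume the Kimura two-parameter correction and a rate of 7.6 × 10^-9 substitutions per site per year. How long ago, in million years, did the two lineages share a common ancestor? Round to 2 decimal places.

17.81

Under the Kimura two-parameter model, d = −½ ln(1 − 2P − Q) − ¼ ln(1 − 2Q).
1 − 2P − Q = 0.745, giving −½ ln(0.745) = 0.147186.
1 − 2Q = 0.61, giving −¼ ln(0.61) = 0.123574.
d = 0.147186 + 0.123574 = 0.270760.
Under a molecular clock d = 2μt, so t = d/(2μ) = 0.270760 / (2 × 7.6 × 10^-9) = 17.81 million years.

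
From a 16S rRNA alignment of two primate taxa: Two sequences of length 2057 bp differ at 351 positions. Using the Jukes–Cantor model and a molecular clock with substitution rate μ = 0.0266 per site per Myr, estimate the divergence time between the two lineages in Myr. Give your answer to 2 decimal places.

p = 351/2057 ≈ 0.170637.
d = −(3/4) ln(1 − 4p/3) = −0.75 ln(1 − 0.227516) = −0.75 ln(0.772484)
  = −0.75 × (-0.258144) = 0.193608 substitutions/site.
Under a molecular clock d = 2μt, so t = d/(2μ) = 0.193608 / (2 × 0.0266) = 3.64 Myr.

3.64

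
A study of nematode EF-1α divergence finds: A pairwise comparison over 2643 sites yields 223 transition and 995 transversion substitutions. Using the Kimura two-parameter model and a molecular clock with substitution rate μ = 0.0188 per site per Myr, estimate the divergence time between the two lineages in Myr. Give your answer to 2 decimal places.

P = 223/2643 ≈ 0.084374 and Q = 995/2643 ≈ 0.376466.
Under the Kimura two-parameter model, d = −½ ln(1 − 2P − Q) − ¼ ln(1 − 2Q).
1 − 2P − Q = 0.454786, giving −½ ln(0.454786) = 0.393964.
1 − 2Q = 0.247068, giving −¼ ln(0.247068) = 0.349523.
d = 0.393964 + 0.349523 = 0.743487.
Under a molecular clock d = 2μt, so t = d/(2μ) = 0.743487 / (2 × 0.0188) = 19.77 Myr.

19.77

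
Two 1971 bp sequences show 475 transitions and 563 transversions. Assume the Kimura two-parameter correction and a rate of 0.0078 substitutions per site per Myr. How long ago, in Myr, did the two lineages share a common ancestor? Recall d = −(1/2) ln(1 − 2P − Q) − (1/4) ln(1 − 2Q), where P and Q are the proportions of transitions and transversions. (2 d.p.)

P = 475/1971 ≈ 0.240994 and Q = 563/1971 ≈ 0.285642.
Under the Kimura two-parameter model, d = −½ ln(1 − 2P − Q) − ¼ ln(1 − 2Q).
1 − 2P − Q = 0.23237, giving −½ ln(0.23237) = 0.729712.
1 − 2Q = 0.428716, giving −¼ ln(0.428716) = 0.211740.
d = 0.729712 + 0.211740 = 0.941452.
Under a molecular clock d = 2μt, so t = d/(2μ) = 0.941452 / (2 × 0.0078) = 60.35 Myr.

60.35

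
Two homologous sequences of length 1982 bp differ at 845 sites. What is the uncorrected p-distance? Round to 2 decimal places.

0.43

p = 845/1982 = 0.426337… ≈ 0.43 (to 2 d.p.).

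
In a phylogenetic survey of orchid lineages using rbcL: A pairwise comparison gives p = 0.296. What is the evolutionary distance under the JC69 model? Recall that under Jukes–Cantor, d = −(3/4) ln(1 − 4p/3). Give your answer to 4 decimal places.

0.3765

d = −(3/4) ln(1 − 4p/3) = −0.75 ln(1 − 0.394667) = −0.75 ln(0.605333)
  = −0.75 × (-0.501977) = 0.376483 substitutions/site.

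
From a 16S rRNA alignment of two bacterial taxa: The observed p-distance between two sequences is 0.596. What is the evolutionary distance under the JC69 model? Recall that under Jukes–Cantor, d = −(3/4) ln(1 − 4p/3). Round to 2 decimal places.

1.19

d = −(3/4) ln(1 − 4p/3) = −0.75 ln(1 − 0.794667) = −0.75 ln(0.205333)
  = −0.75 × (-1.583122) = 1.187342 substitutions/site.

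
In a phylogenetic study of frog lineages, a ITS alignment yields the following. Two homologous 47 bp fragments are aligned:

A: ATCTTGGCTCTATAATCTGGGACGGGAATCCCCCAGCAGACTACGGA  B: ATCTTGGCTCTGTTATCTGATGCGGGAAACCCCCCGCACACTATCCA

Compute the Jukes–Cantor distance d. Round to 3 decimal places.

0.281

The sequences differ at 11 of 47 sites, so p = 11/47 ≈ 0.234043.
d = −(3/4) ln(1 − 4p/3) = −0.75 ln(1 − 0.312057) = −0.75 ln(0.687943)
  = −0.75 × (-0.374049) = 0.280537 substitutions/site.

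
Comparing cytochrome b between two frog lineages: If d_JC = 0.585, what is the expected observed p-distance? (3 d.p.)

0.406

p = (3/4)(1 − e^(−4d/3)) = 0.75 × (1 − e^(-0.78)) = 0.75 × (1 − 0.458406) = 0.406196.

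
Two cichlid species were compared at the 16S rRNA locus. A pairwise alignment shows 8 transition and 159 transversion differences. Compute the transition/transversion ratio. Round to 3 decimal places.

0.050

R = 8/159 = 0.050314… ≈ 0.050 (to 3 d.p.).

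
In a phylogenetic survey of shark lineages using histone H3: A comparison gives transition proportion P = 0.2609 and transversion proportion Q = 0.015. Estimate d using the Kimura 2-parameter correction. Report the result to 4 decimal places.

Under the Kimura two-parameter model, d = −½ ln(1 − 2P − Q) − ¼ ln(1 − 2Q).
1 − 2P − Q = 0.4632, giving −½ ln(0.4632) = 0.384798.
1 − 2Q = 0.97, giving −¼ ln(0.97) = 0.007615.
d = 0.384798 + 0.007615 = 0.392413.

0.3924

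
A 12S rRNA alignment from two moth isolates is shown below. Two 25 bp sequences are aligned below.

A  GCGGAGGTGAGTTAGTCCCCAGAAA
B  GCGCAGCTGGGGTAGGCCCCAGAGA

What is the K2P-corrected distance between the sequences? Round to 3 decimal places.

Of 25 sites, 2 differences are transitions and 4 are transversions, so P = 2/25 = 0.08 and Q = 4/25 = 0.16.
Under the Kimura two-parameter model, d = −½ ln(1 − 2P − Q) − ¼ ln(1 − 2Q).
1 − 2P − Q = 0.68, giving −½ ln(0.68) = 0.192831.
1 − 2Q = 0.68, giving −¼ ln(0.68) = 0.096416.
d = 0.192831 + 0.096416 = 0.289247.

0.289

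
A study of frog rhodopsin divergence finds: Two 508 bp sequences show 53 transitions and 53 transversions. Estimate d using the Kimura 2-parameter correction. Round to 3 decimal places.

0.246

P = 53/508 ≈ 0.104331 and Q = 53/508 ≈ 0.104331.
Under the Kimura two-parameter model, d = −½ ln(1 − 2P − Q) − ¼ ln(1 − 2Q).
1 − 2P − Q = 0.687007, giving −½ ln(0.687007) = 0.187705.
1 − 2Q = 0.791338, giving −¼ ln(0.791338) = 0.058508.
d = 0.187705 + 0.058508 = 0.246213.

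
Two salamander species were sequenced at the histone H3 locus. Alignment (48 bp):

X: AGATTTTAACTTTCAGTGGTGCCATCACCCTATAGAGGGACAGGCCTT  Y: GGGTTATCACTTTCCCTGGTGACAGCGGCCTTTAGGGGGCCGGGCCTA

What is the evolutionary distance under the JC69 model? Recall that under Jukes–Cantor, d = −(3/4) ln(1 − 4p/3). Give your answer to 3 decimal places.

0.404

The sequences differ at 15 of 48 sites, so p = 15/48 = 0.3125.
d = −(3/4) ln(1 − 4p/3) = −0.75 ln(1 − 0.416667) = −0.75 ln(0.583333)
  = −0.75 × (-0.538997) = 0.404248 substitutions/site.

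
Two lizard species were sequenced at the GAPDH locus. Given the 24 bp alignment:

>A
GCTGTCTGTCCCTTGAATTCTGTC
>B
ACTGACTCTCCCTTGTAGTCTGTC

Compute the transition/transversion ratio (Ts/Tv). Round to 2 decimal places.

0.25

Transitions are A↔G and C↔T; transversions are all other mismatches.
Transitions: 1. Transversions: 4.
R = 1/4 = 0.25.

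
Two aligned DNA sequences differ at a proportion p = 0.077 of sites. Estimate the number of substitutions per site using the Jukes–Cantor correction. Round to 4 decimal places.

d = −(3/4) ln(1 − 4p/3) = −0.75 ln(1 − 0.102667) = −0.75 ln(0.897333)
  = −0.75 × (-0.108328) = 0.081246 substitutions/site.

0.0812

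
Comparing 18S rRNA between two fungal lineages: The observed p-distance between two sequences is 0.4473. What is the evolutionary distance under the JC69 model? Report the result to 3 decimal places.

d = −(3/4) ln(1 − 4p/3) = −0.75 ln(1 − 0.5964) = −0.75 ln(0.4036)
  = −0.75 × (-0.907331) = 0.680498 substitutions/site.

0.680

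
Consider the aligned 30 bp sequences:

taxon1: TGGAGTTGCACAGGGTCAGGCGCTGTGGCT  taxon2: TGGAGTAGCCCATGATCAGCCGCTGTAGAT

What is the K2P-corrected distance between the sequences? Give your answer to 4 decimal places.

Of 30 sites, 2 differences are transitions and 5 are transversions, so P = 2/30 ≈ 0.066667 and Q = 5/30 ≈ 0.166667.
Under the Kimura two-parameter model, d = −½ ln(1 − 2P − Q) − ¼ ln(1 − 2Q).
1 − 2P − Q = 0.699999, giving −½ ln(0.699999) = 0.178338.
1 − 2Q = 0.666666, giving −¼ ln(0.666666) = 0.101367.
d = 0.178338 + 0.101367 = 0.279705.

0.2797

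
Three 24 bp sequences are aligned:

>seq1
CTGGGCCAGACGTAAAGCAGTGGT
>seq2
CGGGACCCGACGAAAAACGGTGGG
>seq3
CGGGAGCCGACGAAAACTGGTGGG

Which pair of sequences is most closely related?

seq1–seq2: 7/24 differ, p = 0.292, d = 0.369.
seq1–seq3: 9/24 differ, p = 0.375, d = 0.520.
seq2–seq3: 3/24 differ, p = 0.125, d = 0.137.
The smallest distance is between seq2 and seq3.

seq2 and seq3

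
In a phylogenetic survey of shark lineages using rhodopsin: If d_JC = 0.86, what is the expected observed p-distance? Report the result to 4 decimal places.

p = (3/4)(1 − e^(−4d/3)) = 0.75 × (1 − e^(-1.146667)) = 0.75 × (1 − 0.317694) = 0.511730.

0.5117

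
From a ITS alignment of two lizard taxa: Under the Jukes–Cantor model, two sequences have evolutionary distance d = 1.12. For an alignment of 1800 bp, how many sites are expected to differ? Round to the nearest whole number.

1047

Invert JC69: p = (3/4)(1 − e^(−4d/3)) = 0.75 × (1 − e^(-1.493333)) = 0.75 × (1 − 0.224623) = 0.581533.
Expected differing sites = pL ≈ 0.581533 × 1800 = 1046.7594 ≈ 1047.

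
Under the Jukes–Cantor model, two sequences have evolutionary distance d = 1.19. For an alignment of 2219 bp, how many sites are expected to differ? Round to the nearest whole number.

1324

Invert JC69: p = (3/4)(1 − e^(−4d/3)) = 0.75 × (1 − e^(-1.586667)) = 0.75 × (1 − 0.204606) = 0.596546.
Expected differing sites = pL ≈ 0.596546 × 2219 = 1323.735574 ≈ 1324.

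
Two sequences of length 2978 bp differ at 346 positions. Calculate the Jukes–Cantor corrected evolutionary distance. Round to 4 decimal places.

0.1262

p = 346/2978 ≈ 0.116185.
d = −(3/4) ln(1 − 4p/3) = −0.75 ln(1 − 0.154913) = −0.75 ln(0.845087)
  = −0.75 × (-0.168316) = 0.126237 substitutions/site.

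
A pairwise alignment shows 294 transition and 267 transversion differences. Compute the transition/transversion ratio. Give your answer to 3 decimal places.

1.101

R = 294/267 = 1.101123… ≈ 1.101 (to 3 d.p.).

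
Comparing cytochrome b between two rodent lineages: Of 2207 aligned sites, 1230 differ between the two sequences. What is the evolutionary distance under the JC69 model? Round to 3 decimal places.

1.019

p = 1230/2207 ≈ 0.557318.
d = −(3/4) ln(1 − 4p/3) = −0.75 ln(1 − 0.743091) = −0.75 ln(0.256909)
  = −0.75 × (-1.359033) = 1.019275 substitutions/site.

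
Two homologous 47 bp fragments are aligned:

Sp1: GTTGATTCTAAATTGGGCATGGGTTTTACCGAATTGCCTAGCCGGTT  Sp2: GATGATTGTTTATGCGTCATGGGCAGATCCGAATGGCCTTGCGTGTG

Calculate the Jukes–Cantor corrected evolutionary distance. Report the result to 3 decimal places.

0.494

The sequences differ at 17 of 47 sites, so p = 17/47 ≈ 0.361702.
d = −(3/4) ln(1 − 4p/3) = −0.75 ln(1 − 0.482269) = −0.75 ln(0.517731)
  = −0.75 × (-0.658299) = 0.493724 substitutions/site.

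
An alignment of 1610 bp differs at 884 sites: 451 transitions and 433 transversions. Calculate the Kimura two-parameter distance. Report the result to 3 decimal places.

P = 451/1610 ≈ 0.280124 and Q = 433/1610 ≈ 0.268944.
Under the Kimura two-parameter model, d = −½ ln(1 − 2P − Q) − ¼ ln(1 − 2Q).
1 − 2P − Q = 0.170808, giving −½ ln(0.170808) = 0.883608.
1 − 2Q = 0.462112, giving −¼ ln(0.462112) = 0.192987.
d = 0.883608 + 0.192987 = 1.076595.

1.077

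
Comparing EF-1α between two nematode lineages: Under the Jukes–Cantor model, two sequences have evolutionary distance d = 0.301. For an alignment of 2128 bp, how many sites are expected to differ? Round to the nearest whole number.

Invert JC69: p = (3/4)(1 − e^(−4d/3)) = 0.75 × (1 − e^(-0.401333)) = 0.75 × (1 − 0.669427) = 0.247930.
Expected differing sites = pL ≈ 0.247930 × 2128 = 527.59504 ≈ 528.

528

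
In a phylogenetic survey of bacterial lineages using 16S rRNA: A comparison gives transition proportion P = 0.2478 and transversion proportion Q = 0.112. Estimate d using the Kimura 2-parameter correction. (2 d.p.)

0.53

Under the Kimura two-parameter model, d = −½ ln(1 − 2P − Q) − ¼ ln(1 − 2Q).
1 − 2P − Q = 0.3924, giving −½ ln(0.3924) = 0.467737.
1 − 2Q = 0.776, giving −¼ ln(0.776) = 0.063401.
d = 0.467737 + 0.063401 = 0.531138.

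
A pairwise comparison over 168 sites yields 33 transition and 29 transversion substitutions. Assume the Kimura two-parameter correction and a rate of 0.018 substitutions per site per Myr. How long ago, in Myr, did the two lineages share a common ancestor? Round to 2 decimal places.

P = 33/168 ≈ 0.196429 and Q = 29/168 ≈ 0.172619.
Under the Kimura two-parameter model, d = −½ ln(1 − 2P − Q) − ¼ ln(1 − 2Q).
1 − 2P − Q = 0.434523, giving −½ ln(0.434523) = 0.416753.
1 − 2Q = 0.654762, giving −¼ ln(0.654762) = 0.105871.
d = 0.416753 + 0.105871 = 0.522624.
Under a molecular clock d = 2μt, so t = d/(2μ) = 0.522624 / (2 × 0.018) = 14.52 Myr.

14.52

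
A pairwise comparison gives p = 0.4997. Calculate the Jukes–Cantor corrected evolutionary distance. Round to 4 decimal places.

d = −(3/4) ln(1 − 4p/3) = −0.75 ln(1 − 0.666267) = −0.75 ln(0.333733)
  = −0.75 × (-1.097414) = 0.823061 substitutions/site.

0.8231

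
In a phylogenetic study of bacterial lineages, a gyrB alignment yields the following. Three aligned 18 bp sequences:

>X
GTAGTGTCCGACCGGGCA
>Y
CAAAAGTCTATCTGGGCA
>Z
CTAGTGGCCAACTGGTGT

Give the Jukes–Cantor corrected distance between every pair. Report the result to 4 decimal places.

d(X,Y) = 0.6735, d(X,Z) = 0.5482, d(Y,Z) = 0.8240

X–Y: 8/18 sites differ → p ≈ 0.444444, d = −0.75 ln(1 − 0.592592) = 0.673455 ≈ 0.6735.
X–Z: 7/18 sites differ → p ≈ 0.388889, d = −0.75 ln(1 − 0.518519) = 0.548166 ≈ 0.5482.
Y–Z: 9/18 sites differ → p = 0.5, d = −0.75 ln(1 − 0.666667) = 0.823960 ≈ 0.8240.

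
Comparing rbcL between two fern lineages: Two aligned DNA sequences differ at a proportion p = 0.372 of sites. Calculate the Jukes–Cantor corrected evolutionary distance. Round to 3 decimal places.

d = −(3/4) ln(1 − 4p/3) = −0.75 ln(1 − 0.496) = −0.75 ln(0.504)
  = −0.75 × (-0.685179) = 0.513884 substitutions/site.

0.514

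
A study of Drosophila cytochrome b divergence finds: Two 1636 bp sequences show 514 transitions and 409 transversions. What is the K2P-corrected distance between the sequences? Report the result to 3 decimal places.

1.227

P = 514/1636 ≈ 0.314181 and Q = 409/1636 = 0.25.
Under the Kimura two-parameter model, d = −½ ln(1 − 2P − Q) − ¼ ln(1 − 2Q).
1 − 2P − Q = 0.121638, giving −½ ln(0.121638) = 1.053353.
1 − 2Q = 0.5, giving −¼ ln(0.5) = 0.173287.
d = 1.053353 + 0.173287 = 1.226640.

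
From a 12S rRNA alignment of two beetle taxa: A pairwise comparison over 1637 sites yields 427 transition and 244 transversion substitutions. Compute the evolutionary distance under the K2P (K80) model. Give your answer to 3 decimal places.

P = 427/1637 ≈ 0.260843 and Q = 244/1637 ≈ 0.149053.
Under the Kimura two-parameter model, d = −½ ln(1 − 2P − Q) − ¼ ln(1 − 2Q).
1 − 2P − Q = 0.329261, giving −½ ln(0.329261) = 0.555452.
1 − 2Q = 0.701894, giving −¼ ln(0.701894) = 0.088493.
d = 0.555452 + 0.088493 = 0.643945.

0.644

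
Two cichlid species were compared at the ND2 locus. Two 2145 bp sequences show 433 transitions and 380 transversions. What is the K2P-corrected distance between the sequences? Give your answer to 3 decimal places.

0.544

P = 433/2145 ≈ 0.201865 and Q = 380/2145 ≈ 0.177156.
Under the Kimura two-parameter model, d = −½ ln(1 − 2P − Q) − ¼ ln(1 − 2Q).
1 − 2P − Q = 0.419114, giving −½ ln(0.419114) = 0.434806.
1 − 2Q = 0.645688, giving −¼ ln(0.645688) = 0.109360.
d = 0.434806 + 0.109360 = 0.544166.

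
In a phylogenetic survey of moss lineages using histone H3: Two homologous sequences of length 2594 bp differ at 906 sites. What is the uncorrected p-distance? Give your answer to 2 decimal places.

p = 906/2594 = 0.349267… ≈ 0.35 (to 2 d.p.).

0.35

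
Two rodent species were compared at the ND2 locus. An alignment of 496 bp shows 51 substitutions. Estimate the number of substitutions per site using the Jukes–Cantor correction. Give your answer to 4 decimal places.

p = 51/496 ≈ 0.102823.
d = −(3/4) ln(1 − 4p/3) = −0.75 ln(1 − 0.137097) = −0.75 ln(0.862903)
  = −0.75 × (-0.147453) = 0.110590 substitutions/site.

0.1106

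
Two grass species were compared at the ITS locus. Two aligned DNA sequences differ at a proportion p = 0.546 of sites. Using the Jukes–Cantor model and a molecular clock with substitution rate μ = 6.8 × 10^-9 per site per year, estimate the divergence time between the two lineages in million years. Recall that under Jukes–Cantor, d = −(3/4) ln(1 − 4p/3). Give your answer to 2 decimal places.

71.80

d = −(3/4) ln(1 − 4p/3) = −0.75 ln(1 − 0.728) = −0.75 ln(0.272)
  = −0.75 × (-1.301953) = 0.976465 substitutions/site.
Under a molecular clock d = 2μt, so t = d/(2μ) = 0.976465 / (2 × 6.8 × 10^-9) = 71.80 million years.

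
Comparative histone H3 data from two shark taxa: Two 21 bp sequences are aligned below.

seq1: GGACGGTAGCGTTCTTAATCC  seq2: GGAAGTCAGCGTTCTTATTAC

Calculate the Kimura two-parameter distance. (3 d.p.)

Of 21 sites, 1 differences are transitions and 4 are transversions, so P = 1/21 ≈ 0.047619 and Q = 4/21 ≈ 0.190476.
Under the Kimura two-parameter model, d = −½ ln(1 − 2P − Q) − ¼ ln(1 − 2Q).
1 − 2P − Q = 0.714286, giving −½ ln(0.714286) = 0.168236.
1 − 2Q = 0.619048, giving −¼ ln(0.619048) = 0.119893.
d = 0.168236 + 0.119893 = 0.288129.

0.288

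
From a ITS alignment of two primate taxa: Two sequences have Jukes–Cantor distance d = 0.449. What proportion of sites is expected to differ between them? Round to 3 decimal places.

0.338

p = (3/4)(1 − e^(−4d/3)) = 0.75 × (1 − e^(-0.598667)) = 0.75 × (1 − 0.549544) = 0.337842.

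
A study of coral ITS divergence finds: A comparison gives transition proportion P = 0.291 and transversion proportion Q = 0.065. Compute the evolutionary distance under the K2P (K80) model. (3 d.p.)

Under the Kimura two-parameter model, d = −½ ln(1 − 2P − Q) − ¼ ln(1 − 2Q).
1 − 2P − Q = 0.353, giving −½ ln(0.353) = 0.520644.
1 − 2Q = 0.87, giving −¼ ln(0.87) = 0.034816.
d = 0.520644 + 0.034816 = 0.555460.

0.555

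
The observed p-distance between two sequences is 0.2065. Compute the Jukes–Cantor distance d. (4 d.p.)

0.2415

d = −(3/4) ln(1 − 4p/3) = −0.75 ln(1 − 0.275333) = −0.75 ln(0.724667)
  = −0.75 × (-0.322043) = 0.241532 substitutions/site.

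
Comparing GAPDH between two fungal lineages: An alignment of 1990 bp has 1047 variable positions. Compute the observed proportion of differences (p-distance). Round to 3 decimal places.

0.526

p = 1047/1990 = 0.526130… ≈ 0.526 (to 3 d.p.).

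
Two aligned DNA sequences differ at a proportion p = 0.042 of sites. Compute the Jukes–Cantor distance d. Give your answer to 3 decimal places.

0.043

d = −(3/4) ln(1 − 4p/3) = −0.75 ln(1 − 0.056) = −0.75 ln(0.944)
  = −0.75 × (-0.057629) = 0.043222 substitutions/site.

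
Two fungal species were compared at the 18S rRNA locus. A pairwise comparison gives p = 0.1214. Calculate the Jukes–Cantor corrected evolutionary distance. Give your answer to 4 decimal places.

d = −(3/4) ln(1 − 4p/3) = −0.75 ln(1 − 0.161867) = −0.75 ln(0.838133)
  = −0.75 × (-0.176578) = 0.132434 substitutions/site.

0.1324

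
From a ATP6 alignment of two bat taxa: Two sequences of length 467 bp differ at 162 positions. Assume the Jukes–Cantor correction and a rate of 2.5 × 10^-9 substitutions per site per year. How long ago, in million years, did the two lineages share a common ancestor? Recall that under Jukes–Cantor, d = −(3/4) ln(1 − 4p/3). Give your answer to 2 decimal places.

p = 162/467 ≈ 0.346895.
d = −(3/4) ln(1 − 4p/3) = −0.75 ln(1 − 0.462527) = −0.75 ln(0.537473)
  = −0.75 × (-0.620877) = 0.465658 substitutions/site.
Under a molecular clock d = 2μt, so t = d/(2μ) = 0.465658 / (2 × 2.5 × 10^-9) = 93.13 million years.

93.13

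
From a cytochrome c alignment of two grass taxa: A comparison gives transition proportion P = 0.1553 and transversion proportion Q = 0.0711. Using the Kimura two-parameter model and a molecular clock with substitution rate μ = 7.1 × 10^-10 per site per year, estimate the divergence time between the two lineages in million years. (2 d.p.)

196.29

Under the Kimura two-parameter model, d = −½ ln(1 − 2P − Q) − ¼ ln(1 − 2Q).
1 − 2P − Q = 0.6183, giving −½ ln(0.6183) = 0.240391.
1 − 2Q = 0.8578, giving −¼ ln(0.8578) = 0.038346.
d = 0.240391 + 0.038346 = 0.278737.
Under a molecular clock d = 2μt, so t = d/(2μ) = 0.278737 / (2 × 7.1 × 10^-10) = 196.29 million years.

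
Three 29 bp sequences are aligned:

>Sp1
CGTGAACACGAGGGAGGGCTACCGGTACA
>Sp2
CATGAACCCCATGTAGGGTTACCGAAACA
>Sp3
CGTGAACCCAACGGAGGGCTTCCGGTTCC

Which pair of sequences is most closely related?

Sp1–Sp2: 8/29 differ, p = 0.276, d = 0.344.
Sp1–Sp3: 6/29 differ, p = 0.207, d = 0.242.
Sp2–Sp3: 10/29 differ, p = 0.345, d = 0.462.
The smallest distance is between Sp1 and Sp3.

Sp1 and Sp3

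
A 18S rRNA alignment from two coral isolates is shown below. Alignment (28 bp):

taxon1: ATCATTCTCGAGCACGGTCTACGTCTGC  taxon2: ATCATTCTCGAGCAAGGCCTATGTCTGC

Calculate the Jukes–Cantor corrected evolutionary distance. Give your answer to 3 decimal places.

0.116

The sequences differ at 3 of 28 sites (15, 18, 22), so p = 3/28 ≈ 0.107143.
d = −(3/4) ln(1 − 4p/3) = −0.75 ln(1 − 0.142857) = −0.75 ln(0.857143)
  = −0.75 × (-0.154151) = 0.115613 substitutions/site.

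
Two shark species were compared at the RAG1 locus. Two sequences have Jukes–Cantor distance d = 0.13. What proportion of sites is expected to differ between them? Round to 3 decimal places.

0.119

p = (3/4)(1 − e^(−4d/3)) = 0.75 × (1 − e^(-0.173333)) = 0.75 × (1 − 0.840858) = 0.119357.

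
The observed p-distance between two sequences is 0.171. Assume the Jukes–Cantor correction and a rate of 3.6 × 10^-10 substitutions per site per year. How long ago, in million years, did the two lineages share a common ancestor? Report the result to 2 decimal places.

d = −(3/4) ln(1 − 4p/3) = −0.75 ln(1 − 0.228) = −0.75 ln(0.772)
  = −0.75 × (-0.258771) = 0.194078 substitutions/site.
Under a molecular clock d = 2μt, so t = d/(2μ) = 0.194078 / (2 × 3.6 × 10^-10) = 269.55 million years.

269.55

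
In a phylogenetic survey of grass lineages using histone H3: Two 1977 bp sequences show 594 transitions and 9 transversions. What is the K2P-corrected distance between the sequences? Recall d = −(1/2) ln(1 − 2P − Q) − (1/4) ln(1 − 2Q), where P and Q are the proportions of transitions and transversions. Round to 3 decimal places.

0.467

P = 594/1977 ≈ 0.300455 and Q = 9/1977 ≈ 0.004552.
Under the Kimura two-parameter model, d = −½ ln(1 − 2P − Q) − ¼ ln(1 − 2Q).
1 − 2P − Q = 0.394538, giving −½ ln(0.394538) = 0.465020.
1 − 2Q = 0.990896, giving −¼ ln(0.990896) = 0.002286.
d = 0.465020 + 0.002286 = 0.467306.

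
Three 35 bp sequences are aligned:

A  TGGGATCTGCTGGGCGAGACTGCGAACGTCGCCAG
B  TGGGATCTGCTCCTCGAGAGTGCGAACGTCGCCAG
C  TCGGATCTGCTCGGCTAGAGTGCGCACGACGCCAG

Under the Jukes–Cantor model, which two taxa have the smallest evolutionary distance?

A–B: 4/35 differ, p = 0.114, d = 0.124.
A–C: 6/35 differ, p = 0.171, d = 0.195.
B–C: 6/35 differ, p = 0.171, d = 0.195.
The smallest distance is between A and B.

A and B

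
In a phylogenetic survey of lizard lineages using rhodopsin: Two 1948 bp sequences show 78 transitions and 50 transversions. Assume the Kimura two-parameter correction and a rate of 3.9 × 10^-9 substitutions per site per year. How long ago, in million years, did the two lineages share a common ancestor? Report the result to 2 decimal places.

8.85

P = 78/1948 ≈ 0.040041 and Q = 50/1948 ≈ 0.025667.
Under the Kimura two-parameter model, d = −½ ln(1 − 2P − Q) − ¼ ln(1 − 2Q).
1 − 2P − Q = 0.894251, giving −½ ln(0.894251) = 0.055884.
1 − 2Q = 0.948666, giving −¼ ln(0.948666) = 0.013175.
d = 0.055884 + 0.013175 = 0.069059.
Under a molecular clock d = 2μt, so t = d/(2μ) = 0.069059 / (2 × 3.9 × 10^-9) = 8.85 million years.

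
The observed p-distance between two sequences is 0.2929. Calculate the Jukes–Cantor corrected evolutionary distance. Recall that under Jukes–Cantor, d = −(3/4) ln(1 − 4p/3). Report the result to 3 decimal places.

0.371

d = −(3/4) ln(1 − 4p/3) = −0.75 ln(1 − 0.390533) = −0.75 ln(0.609467)
  = −0.75 × (-0.495170) = 0.371378 substitutions/site.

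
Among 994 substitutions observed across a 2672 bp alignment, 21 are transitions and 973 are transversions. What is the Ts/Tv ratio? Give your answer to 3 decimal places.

R = 21/973 = 0.021582… ≈ 0.022 (to 3 d.p.).

0.022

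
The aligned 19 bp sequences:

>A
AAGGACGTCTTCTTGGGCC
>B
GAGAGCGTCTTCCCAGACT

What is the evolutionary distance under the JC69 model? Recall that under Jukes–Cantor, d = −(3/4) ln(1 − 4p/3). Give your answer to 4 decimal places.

The sequences differ at 8 of 19 sites (1, 4, 5, 13, 14, 15, 17, 19), so p = 8/19 ≈ 0.421053.
d = −(3/4) ln(1 − 4p/3) = −0.75 ln(1 − 0.561404) = −0.75 ln(0.438596)
  = −0.75 × (-0.824177) = 0.618133 substitutions/site.

0.6181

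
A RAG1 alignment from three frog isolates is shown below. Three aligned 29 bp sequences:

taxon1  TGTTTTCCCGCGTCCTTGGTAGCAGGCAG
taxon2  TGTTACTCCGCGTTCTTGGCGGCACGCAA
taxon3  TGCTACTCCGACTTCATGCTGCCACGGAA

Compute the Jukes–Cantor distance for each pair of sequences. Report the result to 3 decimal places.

taxon1–taxon2: 8/29 sites differ → p ≈ 0.275862, d = −0.75 ln(1 − 0.367816) = 0.343931 ≈ 0.344.
taxon1–taxon3: 14/29 sites differ → p ≈ 0.482759, d = −0.75 ln(1 − 0.643679) = 0.773942 ≈ 0.774.
taxon2–taxon3: 8/29 sites differ → p ≈ 0.275862, d = −0.75 ln(1 − 0.367816) = 0.343931 ≈ 0.344.

d(taxon1,taxon2) = 0.344, d(taxon1,taxon3) = 0.774, d(taxon2,taxon3) = 0.344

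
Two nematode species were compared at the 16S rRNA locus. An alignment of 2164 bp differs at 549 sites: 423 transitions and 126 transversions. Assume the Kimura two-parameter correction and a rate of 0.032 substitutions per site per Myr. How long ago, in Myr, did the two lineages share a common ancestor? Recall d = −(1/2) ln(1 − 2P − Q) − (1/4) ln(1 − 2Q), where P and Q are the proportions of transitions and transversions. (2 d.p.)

P = 423/2164 ≈ 0.195471 and Q = 126/2164 ≈ 0.058226.
Under the Kimura two-parameter model, d = −½ ln(1 − 2P − Q) − ¼ ln(1 − 2Q).
1 − 2P − Q = 0.550832, giving −½ ln(0.550832) = 0.298163.
1 − 2Q = 0.883548, giving −¼ ln(0.883548) = 0.030952.
d = 0.298163 + 0.030952 = 0.329115.
Under a molecular clock d = 2μt, so t = d/(2μ) = 0.329115 / (2 × 0.032) = 5.14 Myr.

5.14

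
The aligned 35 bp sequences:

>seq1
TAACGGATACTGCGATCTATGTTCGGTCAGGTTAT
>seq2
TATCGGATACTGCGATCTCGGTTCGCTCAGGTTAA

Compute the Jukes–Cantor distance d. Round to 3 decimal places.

0.158

The sequences differ at 5 of 35 sites (3, 19, 20, 26, 35), so p = 5/35 ≈ 0.142857.
d = −(3/4) ln(1 − 4p/3) = −0.75 ln(1 − 0.190476) = −0.75 ln(0.809524)
  = −0.75 × (-0.211309) = 0.158482 substitutions/site.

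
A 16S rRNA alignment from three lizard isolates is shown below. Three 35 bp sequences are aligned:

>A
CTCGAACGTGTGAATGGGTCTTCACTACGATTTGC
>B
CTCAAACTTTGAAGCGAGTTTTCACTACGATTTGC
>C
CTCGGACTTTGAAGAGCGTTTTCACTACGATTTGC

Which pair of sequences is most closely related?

B and C

A–B: 9/35 differ, p = 0.257, d = 0.315.
A–C: 9/35 differ, p = 0.257, d = 0.315.
B–C: 4/35 differ, p = 0.114, d = 0.124.
The smallest distance is between B and C.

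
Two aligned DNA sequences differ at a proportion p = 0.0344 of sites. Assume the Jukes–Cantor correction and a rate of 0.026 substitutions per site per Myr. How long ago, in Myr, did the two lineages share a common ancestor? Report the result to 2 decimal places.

d = −(3/4) ln(1 − 4p/3) = −0.75 ln(1 − 0.045867) = −0.75 ln(0.954133)
  = −0.75 × (-0.046952) = 0.035214 substitutions/site.
Under a molecular clock d = 2μt, so t = d/(2μ) = 0.035214 / (2 × 0.026) = 0.68 Myr.

0.68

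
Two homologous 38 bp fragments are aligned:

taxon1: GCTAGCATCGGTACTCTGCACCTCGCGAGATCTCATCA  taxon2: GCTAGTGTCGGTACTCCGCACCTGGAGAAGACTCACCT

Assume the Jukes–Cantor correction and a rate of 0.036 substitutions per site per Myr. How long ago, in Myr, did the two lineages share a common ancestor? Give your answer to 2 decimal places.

The sequences differ at 10 of 38 sites (6, 7, 17, 24, 26, 29, 30, 31, 36, 38), so p = 10/38 ≈ 0.263158.
d = −(3/4) ln(1 − 4p/3) = −0.75 ln(1 − 0.350877) = −0.75 ln(0.649123)
  = −0.75 × (-0.432133) = 0.324100 substitutions/site.
Under a molecular clock d = 2μt, so t = d/(2μ) = 0.324100 / (2 × 0.036) = 4.50 Myr.

4.50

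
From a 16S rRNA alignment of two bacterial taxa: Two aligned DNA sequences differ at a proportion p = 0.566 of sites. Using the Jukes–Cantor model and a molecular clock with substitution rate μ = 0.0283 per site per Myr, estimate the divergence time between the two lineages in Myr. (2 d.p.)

18.62

d = −(3/4) ln(1 − 4p/3) = −0.75 ln(1 − 0.754667) = −0.75 ln(0.245333)
  = −0.75 × (-1.405139) = 1.053854 substitutions/site.
Under a molecular clock d = 2μt, so t = d/(2μ) = 1.053854 / (2 × 0.0283) = 18.62 Myr.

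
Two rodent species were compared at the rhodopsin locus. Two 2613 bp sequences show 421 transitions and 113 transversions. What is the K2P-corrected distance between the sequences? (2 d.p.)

0.25

P = 421/2613 ≈ 0.161117 and Q = 113/2613 ≈ 0.043245.
Under the Kimura two-parameter model, d = −½ ln(1 − 2P − Q) − ¼ ln(1 − 2Q).
1 − 2P − Q = 0.634521, giving −½ ln(0.634521) = 0.227442.
1 − 2Q = 0.91351, giving −¼ ln(0.91351) = 0.022615.
d = 0.227442 + 0.022615 = 0.250057.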